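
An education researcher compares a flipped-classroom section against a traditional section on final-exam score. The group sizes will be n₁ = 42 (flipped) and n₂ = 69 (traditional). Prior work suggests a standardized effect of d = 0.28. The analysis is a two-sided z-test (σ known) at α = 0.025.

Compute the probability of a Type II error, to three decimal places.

β ≈ 0.791

Noncentrality parameter: δ = d / √(1/n₁ + 1/n₂) = 0.28 / √(1/42 + 1/69) = 1.4307
Critical value for a two-sided test at α = 0.025: z_{α/2} = 2.241.
Power = Φ(δ − 2.241) + Φ(−δ − 2.241) = Φ(-0.811) + Φ(-3.672) = 0.2088 + 0.0001 = 0.2089.
Type II error: β = 1 − power = 1 − 0.2089 = 0.7911.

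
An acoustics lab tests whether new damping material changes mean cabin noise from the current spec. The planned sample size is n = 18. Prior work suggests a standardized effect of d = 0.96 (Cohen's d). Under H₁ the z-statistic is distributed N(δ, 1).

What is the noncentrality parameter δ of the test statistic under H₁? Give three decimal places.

δ = d·√n = 0.96 × √18 = 4.0729

δ ≈ 4.073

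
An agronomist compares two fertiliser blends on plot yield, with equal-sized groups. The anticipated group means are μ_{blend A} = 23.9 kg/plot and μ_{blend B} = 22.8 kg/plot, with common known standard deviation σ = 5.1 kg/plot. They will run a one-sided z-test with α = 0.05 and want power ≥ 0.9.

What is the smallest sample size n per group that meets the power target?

Standardized effect: d = |μ_{blend A} − μ_{blend B}| / σ = |23.9 − 22.8| / 5.1 = 0.2157
For power 0.9 need Φ(δ − z_{0.05}) = 0.9, so δ = z_{0.05} + z_{0.10} = 1.645 + 1.282 = 2.926.
δ = d·√(n/2) ⇒ n = 2(δ/d)² = 2 × (2.926 / 0.2157)² = 368.17.
Round up to the next whole unit.

n = 369 per group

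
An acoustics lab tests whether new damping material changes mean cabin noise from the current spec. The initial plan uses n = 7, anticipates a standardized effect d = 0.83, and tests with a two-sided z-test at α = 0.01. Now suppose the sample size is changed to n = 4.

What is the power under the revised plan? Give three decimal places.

With n = 4: δ = d·√n = 0.83 × √4 = 1.6600. Critical value z_{0.005} = 2.576.
Revised power = Φ(δ − 2.576) + Φ(−δ − 2.576) = Φ(-0.916) + Φ(-4.236) = 0.1799 + 0.0000 = 0.1799.

Power ≈ 0.180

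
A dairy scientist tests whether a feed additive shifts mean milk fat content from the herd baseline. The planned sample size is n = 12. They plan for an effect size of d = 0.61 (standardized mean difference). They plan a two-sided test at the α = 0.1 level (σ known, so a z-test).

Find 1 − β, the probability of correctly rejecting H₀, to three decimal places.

Power ≈ 0.680

Noncentrality parameter: δ = d·√n = 0.61 × √12 = 2.1131
Critical value for a two-sided test at α = 0.1: z_{α/2} = 1.645.
Power = Φ(δ − 1.645) + Φ(−δ − 1.645) = Φ(0.468) + Φ(-3.758) = 0.6802 + 0.0001 = 0.6803.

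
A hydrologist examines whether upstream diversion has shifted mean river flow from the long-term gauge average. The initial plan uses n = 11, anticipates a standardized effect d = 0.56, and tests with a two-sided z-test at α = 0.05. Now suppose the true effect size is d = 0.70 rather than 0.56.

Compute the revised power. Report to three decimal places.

With d = 0.70: δ = d·√n = 0.70 × √11 = 2.3216. Critical value z_{0.025} = 1.960.
Revised power = Φ(δ − 1.960) + Φ(−δ − 1.960) = Φ(0.362) + Φ(-4.282) = 0.6412 + 0.0000 = 0.6412.

Power ≈ 0.641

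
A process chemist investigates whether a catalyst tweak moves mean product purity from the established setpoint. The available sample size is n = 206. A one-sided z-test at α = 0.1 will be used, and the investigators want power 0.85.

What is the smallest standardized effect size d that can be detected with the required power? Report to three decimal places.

Need Φ(δ − 1.282) = 0.85, so δ = 1.282 + 1.036 = 2.318.
δ = d·√n ⇒ d = δ/√n = 2.318/√206 = 0.1615.

d ≈ 0.162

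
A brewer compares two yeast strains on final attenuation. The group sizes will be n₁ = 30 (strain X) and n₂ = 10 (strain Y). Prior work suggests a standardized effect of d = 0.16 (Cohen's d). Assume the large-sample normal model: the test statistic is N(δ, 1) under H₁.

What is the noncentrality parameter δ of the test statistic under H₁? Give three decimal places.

δ = d / √(1/n₁ + 1/n₂) = 0.16 / √(1/30 + 1/10) = 0.4382

δ ≈ 0.438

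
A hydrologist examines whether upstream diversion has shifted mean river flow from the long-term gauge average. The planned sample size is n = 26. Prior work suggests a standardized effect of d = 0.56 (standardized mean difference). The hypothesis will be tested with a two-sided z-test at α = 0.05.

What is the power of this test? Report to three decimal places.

Noncentrality parameter: δ = d·√n = 0.56 × √26 = 2.8555
Critical value for a two-sided test at α = 0.05: z_{α/2} = 1.960.
Power = Φ(δ − 1.960) + Φ(−δ − 1.960) = Φ(0.895) + Φ(-4.815) = 0.8147 + 0.0000 = 0.8147.

Power ≈ 0.815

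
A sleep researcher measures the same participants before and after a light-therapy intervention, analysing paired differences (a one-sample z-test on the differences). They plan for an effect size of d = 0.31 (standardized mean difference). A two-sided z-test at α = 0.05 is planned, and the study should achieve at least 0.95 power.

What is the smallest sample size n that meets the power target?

For power 0.95 need Φ(δ − z_{0.025}) = 0.95, so δ = z_{0.025} + z_{0.05} = 1.960 + 1.645 = 3.605.
(Ignoring the negligible lower-tail rejection probability gives the usual closed-form inversion.)
δ = d·√n ⇒ n = (δ/d)² = (3.605 / 0.31)² = 135.22.
Round up to the next whole unit.

n = 136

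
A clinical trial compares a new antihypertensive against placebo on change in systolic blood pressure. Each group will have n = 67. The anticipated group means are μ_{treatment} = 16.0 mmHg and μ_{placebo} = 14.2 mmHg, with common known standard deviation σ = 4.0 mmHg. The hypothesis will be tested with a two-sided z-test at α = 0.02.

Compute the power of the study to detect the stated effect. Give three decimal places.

Power ≈ 0.610

Standardized effect: d = |μ_{treatment} − μ_{placebo}| / σ = |16.0 − 14.2| / 4.0 = 0.4500
Noncentrality parameter: λ = d·√(n/2) = 0.4500 × √(67/2) = 2.6046
Critical value for a two-sided test at α = 0.02: z_{α/2} = 2.326.
Power = Φ(λ − 2.326) + Φ(−λ − 2.326) = Φ(0.278) + Φ(-4.931) = 0.6096 + 0.0000 = 0.6096.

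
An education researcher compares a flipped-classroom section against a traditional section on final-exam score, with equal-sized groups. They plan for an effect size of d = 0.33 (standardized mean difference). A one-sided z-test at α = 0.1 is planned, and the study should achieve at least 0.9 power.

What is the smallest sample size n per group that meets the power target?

n = 121 per group

Set Φ(δ − 1.282) = 0.9; then δ − 1.282 = Φ⁻¹(0.9) = 1.282, giving δ = 2.563.
δ = d·√(n/2) ⇒ n = 2(δ/d)² = 2 × (2.563 / 0.33)² = 120.65.
Round up to the next whole unit.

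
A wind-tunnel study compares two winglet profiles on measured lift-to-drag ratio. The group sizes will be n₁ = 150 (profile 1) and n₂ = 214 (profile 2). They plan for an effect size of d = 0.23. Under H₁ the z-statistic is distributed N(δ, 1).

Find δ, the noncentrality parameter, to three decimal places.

δ = d / √(1/n₁ + 1/n₂) = 0.23 / √(1/150 + 1/214) = 2.1599

δ ≈ 2.160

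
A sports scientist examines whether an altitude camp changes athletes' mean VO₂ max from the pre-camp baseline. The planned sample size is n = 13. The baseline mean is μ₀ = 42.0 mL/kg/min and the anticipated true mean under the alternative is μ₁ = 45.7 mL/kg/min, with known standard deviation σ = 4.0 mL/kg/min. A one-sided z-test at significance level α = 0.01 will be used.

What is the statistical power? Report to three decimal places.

Standardized effect: d = |μ₁ − μ₀| / σ = |45.7 − 42.0| / 4.0 = 0.9250
Noncentrality parameter: δ = d·√n = 0.9250 × √13 = 3.3351
One-sided α = 0.01 → critical value z_{0.01} = 2.326.
Power = Φ(δ − 2.326) = Φ(1.009) = 0.8435.

Power ≈ 0.843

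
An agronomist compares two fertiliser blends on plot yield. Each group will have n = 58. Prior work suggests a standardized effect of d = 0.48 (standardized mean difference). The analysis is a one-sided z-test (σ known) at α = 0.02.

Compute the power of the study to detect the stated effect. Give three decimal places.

Power ≈ 0.702

Noncentrality parameter: δ = d·√(n/2) = 0.48 × √(58/2) = 2.5849
One-sided α = 0.02 → critical value z_{0.02} = 2.054.
Power = Φ(δ − 2.054) = Φ(0.531) = 0.7023.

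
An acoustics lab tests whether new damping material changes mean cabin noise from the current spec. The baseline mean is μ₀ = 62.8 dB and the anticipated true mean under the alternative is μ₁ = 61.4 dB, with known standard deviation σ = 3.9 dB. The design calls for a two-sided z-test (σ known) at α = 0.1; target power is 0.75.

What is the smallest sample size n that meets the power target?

n = 42

Standardized effect: d = |μ₁ − μ₀| / σ = |61.4 − 62.8| / 3.9 = 0.3590
Set Φ(δ − 1.645) = 0.75; then δ − 1.645 = Φ⁻¹(0.75) = 0.674, giving δ = 2.319.
(For δ > 0 the lower-tail rejection region contributes negligibly to power, so the one-term inversion is standard.)
δ = d·√n ⇒ n = (δ/d)² = (2.319 / 0.3590)² = 41.74.
Round up to the next whole unit.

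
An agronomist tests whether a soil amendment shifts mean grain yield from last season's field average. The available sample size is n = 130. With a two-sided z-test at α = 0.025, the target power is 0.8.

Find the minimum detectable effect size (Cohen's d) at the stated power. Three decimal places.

d ≈ 0.270

Required noncentrality: δ = z_{0.0125} + z_{0.20} = 2.241 + 0.842 = 3.083.
(The second rejection-region term Φ(−δ − z_{α/2}) is negligible and dropped.)
δ = d·√n ⇒ d = δ/√n = 3.083/√130 = 0.2704.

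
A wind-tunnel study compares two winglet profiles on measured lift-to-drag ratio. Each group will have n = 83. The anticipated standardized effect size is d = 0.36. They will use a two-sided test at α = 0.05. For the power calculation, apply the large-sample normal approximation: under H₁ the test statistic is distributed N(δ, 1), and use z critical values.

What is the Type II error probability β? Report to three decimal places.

β ≈ 0.360

Noncentrality parameter: δ = d·√(n/2) = 0.36 × √(83/2) = 2.3191
Two-sided α = 0.05 → critical value z_{0.025} = 1.960.
Power = Φ(δ − 1.960) + Φ(−δ − 1.960) = Φ(0.359) + Φ(-4.279) = 0.6403 + 0.0000 = 0.6403.
Type II error: β = 1 − power = 1 − 0.6403 = 0.3597.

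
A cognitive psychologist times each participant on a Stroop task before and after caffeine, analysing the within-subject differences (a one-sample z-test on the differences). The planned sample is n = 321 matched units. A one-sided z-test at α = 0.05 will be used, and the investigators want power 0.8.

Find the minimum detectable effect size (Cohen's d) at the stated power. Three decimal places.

Required noncentrality: δ = z_{0.05} + z_{0.20} = 1.645 + 0.842 = 2.486.
δ = d·√n ⇒ d = δ/√n = 2.486/√321 = 0.1388.

d ≈ 0.139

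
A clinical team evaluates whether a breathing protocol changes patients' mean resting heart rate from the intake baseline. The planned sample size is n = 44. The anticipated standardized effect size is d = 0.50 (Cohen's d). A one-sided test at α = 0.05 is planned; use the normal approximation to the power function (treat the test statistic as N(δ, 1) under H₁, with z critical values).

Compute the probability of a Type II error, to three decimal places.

Noncentrality parameter: δ = d·√n = 0.50 × √44 = 3.3166
Critical value for a one-sided test at α = 0.05: z_α = 1.645.
Power = P(Z > 1.645 − δ) = Φ(1.672) = 0.9527.
Type II error: β = 1 − power = 1 − 0.9527 = 0.0473.

β ≈ 0.047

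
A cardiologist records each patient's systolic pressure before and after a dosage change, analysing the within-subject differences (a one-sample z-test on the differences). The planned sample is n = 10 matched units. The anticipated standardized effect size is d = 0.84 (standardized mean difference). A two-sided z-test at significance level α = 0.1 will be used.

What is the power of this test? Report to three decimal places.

Power ≈ 0.844

Noncentrality parameter: δ = d·√n = 0.84 × √10 = 2.6563
Critical value for a two-sided test at α = 0.1: z_{α/2} = 1.645.
Power = Φ(δ − 1.645) + Φ(−δ − 1.645) = Φ(1.011) + Φ(-4.301) = 0.8441 + 0.0000 = 0.8441.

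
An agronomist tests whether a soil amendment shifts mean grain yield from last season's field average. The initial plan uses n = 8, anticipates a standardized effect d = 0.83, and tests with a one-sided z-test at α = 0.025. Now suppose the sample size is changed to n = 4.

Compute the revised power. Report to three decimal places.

With n = 4: δ = d·√n = 0.83 × √4 = 1.6600. Critical value z_{0.025} = 1.960.
Revised power = P(Z > 1.960 − δ) = Φ(-0.300) = 0.3821.

Power ≈ 0.382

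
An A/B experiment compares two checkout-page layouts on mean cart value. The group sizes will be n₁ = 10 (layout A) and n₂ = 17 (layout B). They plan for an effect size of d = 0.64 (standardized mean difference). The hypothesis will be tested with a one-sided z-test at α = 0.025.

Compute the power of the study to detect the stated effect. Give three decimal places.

Power ≈ 0.362

Noncentrality parameter: δ = d / √(1/n₁ + 1/n₂) = 0.64 / √(1/10 + 1/17) = 1.6059
One-sided α = 0.025 → critical value z_{0.025} = 1.960.
Power = P(Z > 1.960 − δ) = Φ(-0.354) = 0.3617.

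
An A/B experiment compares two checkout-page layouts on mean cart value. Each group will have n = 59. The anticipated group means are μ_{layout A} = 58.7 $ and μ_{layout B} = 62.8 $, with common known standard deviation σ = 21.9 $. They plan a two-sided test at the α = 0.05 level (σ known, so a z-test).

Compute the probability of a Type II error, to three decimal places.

β ≈ 0.826

Standardized effect: d = |μ_{layout A} − μ_{layout B}| / σ = |58.7 − 62.8| / 21.9 = 0.1872
Noncentrality parameter: δ = d·√(n/2) = 0.1872 × √(59/2) = 1.0168
Critical value for a two-sided test at α = 0.05: z_{α/2} = 1.960.
Power = Φ(δ − 1.960) + Φ(−δ − 1.960) = Φ(-0.943) + Φ(-2.977) = 0.1728 + 0.0015 = 0.1743.
Type II error: β = 1 − power = 1 − 0.1743 = 0.8257.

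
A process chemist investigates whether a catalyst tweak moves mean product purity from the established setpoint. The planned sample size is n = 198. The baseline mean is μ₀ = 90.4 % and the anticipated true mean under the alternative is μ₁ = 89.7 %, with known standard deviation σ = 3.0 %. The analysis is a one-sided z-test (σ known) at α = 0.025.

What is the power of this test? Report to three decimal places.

Power ≈ 0.907

Standardized effect: d = |μ₁ − μ₀| / σ = |89.7 − 90.4| / 3.0 = 0.2333
Noncentrality parameter: δ = d·√n = 0.2333 × √198 = 3.2833
One-sided α = 0.025 → critical value z_{0.025} = 1.960.
Power = Φ(δ − 1.960) = Φ(1.323) = 0.9071.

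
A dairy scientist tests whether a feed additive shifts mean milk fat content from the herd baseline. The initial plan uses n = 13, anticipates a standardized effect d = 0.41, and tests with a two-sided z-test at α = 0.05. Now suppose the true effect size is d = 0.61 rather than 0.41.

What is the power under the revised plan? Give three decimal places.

Power ≈ 0.595

With d = 0.61: δ = d·√n = 0.61 × √13 = 2.1994. Critical value z_{0.025} = 1.960.
Revised power = Φ(δ − 1.960) + Φ(−δ − 1.960) = Φ(0.239) + Φ(-4.159) = 0.5946 + 0.0000 = 0.5946.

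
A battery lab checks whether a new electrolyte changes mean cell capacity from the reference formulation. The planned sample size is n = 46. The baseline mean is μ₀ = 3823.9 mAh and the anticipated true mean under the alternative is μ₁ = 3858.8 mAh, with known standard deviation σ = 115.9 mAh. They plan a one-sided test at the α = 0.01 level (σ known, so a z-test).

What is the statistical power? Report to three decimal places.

Power ≈ 0.388

Standardized effect: d = |μ₁ − μ₀| / σ = |3858.8 − 3823.9| / 115.9 = 0.3011
Noncentrality parameter: λ = d·√n = 0.3011 × √46 = 2.0423
One-sided α = 0.01 → critical value z_{0.01} = 2.326.
Power = Φ(λ − 2.326) = Φ(-0.284) = 0.3882.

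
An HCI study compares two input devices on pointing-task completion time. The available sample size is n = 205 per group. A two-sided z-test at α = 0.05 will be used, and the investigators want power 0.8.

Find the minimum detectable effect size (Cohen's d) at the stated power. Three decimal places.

Need Φ(δ − 1.960) = 0.8, so δ = 1.960 + 0.842 = 2.802.
(Lower-tail contribution to power is negligible for δ > 0.)
δ = d·√(n/2) ⇒ d = δ/√(n/2) = 2.802/√(205/2) = 0.2767.

d ≈ 0.277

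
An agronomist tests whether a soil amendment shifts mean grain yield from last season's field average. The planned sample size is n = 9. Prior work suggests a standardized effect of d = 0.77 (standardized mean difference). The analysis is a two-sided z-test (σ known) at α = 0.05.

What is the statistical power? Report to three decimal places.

Power ≈ 0.637

Noncentrality parameter: δ = d·√n = 0.77 × √9 = 2.3100
Critical value for a two-sided test at α = 0.05: z_{α/2} = 1.960.
Power = Φ(δ − 1.960) + Φ(−δ − 1.960) = Φ(0.350) + Φ(-4.270) = 0.6368 + 0.0000 = 0.6369.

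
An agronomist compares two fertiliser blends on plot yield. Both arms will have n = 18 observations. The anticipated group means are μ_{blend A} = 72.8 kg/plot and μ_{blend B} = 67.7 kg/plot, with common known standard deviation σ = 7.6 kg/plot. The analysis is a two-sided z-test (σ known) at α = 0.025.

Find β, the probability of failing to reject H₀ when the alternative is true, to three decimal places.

Standardized effect: d = |μ_{blend A} − μ_{blend B}| / σ = |72.8 − 67.7| / 7.6 = 0.6711
Noncentrality parameter: δ = d·√(n/2) = 0.6711 × √(18/2) = 2.0132
Two-sided α = 0.025 → critical value z_{0.0125} = 2.241.
Power = Φ(δ − 2.241) + Φ(−δ − 2.241) = Φ(-0.228) + Φ(-4.255) = 0.4097 + 0.0000 = 0.4097.
Type II error: β = 1 − power = 1 − 0.4097 = 0.5903.

β ≈ 0.590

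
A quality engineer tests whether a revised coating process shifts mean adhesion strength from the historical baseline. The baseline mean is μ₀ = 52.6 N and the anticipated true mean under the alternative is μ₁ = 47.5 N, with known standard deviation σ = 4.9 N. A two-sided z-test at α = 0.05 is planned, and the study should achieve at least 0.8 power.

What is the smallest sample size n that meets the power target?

Standardized effect: d = |μ₁ − μ₀| / σ = |47.5 − 52.6| / 4.9 = 1.0408
For power 0.8 need Φ(δ − z_{0.025}) = 0.8, so δ = z_{0.025} + z_{0.20} = 1.960 + 0.842 = 2.802.
(The Φ(−δ − z_{α/2}) term is vanishingly small for δ > 0 and is dropped in the standard sample-size formula.)
δ = d·√n ⇒ n = (δ/d)² = (2.802 / 1.0408)² = 7.25.
Round up to the next whole unit.

n = 8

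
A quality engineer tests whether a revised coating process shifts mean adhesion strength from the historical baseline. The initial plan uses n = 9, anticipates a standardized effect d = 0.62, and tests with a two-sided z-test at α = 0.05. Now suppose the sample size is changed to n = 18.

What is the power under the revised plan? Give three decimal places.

With n = 18: δ = d·√n = 0.62 × √18 = 2.6304. Critical value z_{0.025} = 1.960.
Revised power = Φ(δ − 1.960) + Φ(−δ − 1.960) = Φ(0.670) + Φ(-4.590) = 0.7487 + 0.0000 = 0.7487.

Power ≈ 0.749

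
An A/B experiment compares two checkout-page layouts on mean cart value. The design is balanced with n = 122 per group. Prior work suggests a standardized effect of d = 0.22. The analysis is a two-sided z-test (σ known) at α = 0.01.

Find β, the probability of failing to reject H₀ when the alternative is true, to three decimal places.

Noncentrality parameter: δ = d·√(n/2) = 0.22 × √(122/2) = 1.7183
Two-sided α = 0.01 → critical value z_{0.005} = 2.576.
Power = Φ(δ − 2.576) + Φ(−δ − 2.576) = Φ(-0.858) + Φ(-4.294) = 0.1956 + 0.0000 = 0.1956.
Type II error: β = 1 − power = 1 − 0.1956 = 0.8044.

β ≈ 0.804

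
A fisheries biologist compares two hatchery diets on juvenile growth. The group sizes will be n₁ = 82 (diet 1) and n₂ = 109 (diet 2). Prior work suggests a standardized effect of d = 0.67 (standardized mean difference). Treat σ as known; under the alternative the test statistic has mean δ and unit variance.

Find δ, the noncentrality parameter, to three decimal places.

δ = d / √(1/n₁ + 1/n₂) = 0.67 / √(1/82 + 1/109) = 4.5833

δ ≈ 4.583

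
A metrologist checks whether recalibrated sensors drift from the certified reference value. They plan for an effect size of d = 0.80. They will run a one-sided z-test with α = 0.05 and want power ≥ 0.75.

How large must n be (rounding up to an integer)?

For power 0.75 need Φ(δ − z_{0.05}) = 0.75, so δ = z_{0.05} + z_{0.25} = 1.645 + 0.674 = 2.319.
δ = d·√n ⇒ n = (δ/d)² = (2.319 / 0.80)² = 8.41.
Round up to the next whole unit.

n = 9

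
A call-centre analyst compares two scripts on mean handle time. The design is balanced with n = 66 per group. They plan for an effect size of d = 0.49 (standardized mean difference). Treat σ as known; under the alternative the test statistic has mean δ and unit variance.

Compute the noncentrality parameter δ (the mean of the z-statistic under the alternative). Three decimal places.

The noncentrality parameter scales effect size by the design's sample-size factor: δ = d·√(n/2) = 0.49 × √(66/2) = 2.8148

δ ≈ 2.815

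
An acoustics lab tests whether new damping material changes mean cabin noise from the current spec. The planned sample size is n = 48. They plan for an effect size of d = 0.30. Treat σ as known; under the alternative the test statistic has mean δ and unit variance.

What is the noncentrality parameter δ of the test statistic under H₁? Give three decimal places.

δ ≈ 2.078

δ = d·√n = 0.30 × √48 = 2.0785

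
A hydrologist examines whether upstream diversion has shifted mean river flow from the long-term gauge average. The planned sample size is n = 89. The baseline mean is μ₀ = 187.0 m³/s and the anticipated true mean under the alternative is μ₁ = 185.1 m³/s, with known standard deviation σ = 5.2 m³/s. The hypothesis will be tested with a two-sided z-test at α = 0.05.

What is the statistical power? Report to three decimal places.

Power ≈ 0.932

Standardized effect: d = |μ₁ − μ₀| / σ = |185.1 − 187.0| / 5.2 = 0.3654
Noncentrality parameter: λ = d·√n = 0.3654 × √89 = 3.4470
Two-sided α = 0.05 → critical value z_{0.025} = 1.960.
Power = Φ(λ − 1.960) + Φ(−λ − 1.960) = Φ(1.487) + Φ(-5.407) = 0.9315 + 0.0000 = 0.9315.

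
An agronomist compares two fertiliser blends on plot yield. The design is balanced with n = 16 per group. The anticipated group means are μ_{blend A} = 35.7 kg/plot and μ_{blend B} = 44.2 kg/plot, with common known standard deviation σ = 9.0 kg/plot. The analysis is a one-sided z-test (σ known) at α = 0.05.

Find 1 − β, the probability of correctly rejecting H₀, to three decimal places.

Standardized effect: d = |μ_{blend A} − μ_{blend B}| / σ = |35.7 − 44.2| / 9.0 = 0.9444
Noncentrality parameter: δ = d·√(n/2) = 0.9444 × √(16/2) = 2.6713
Critical value for a one-sided test at α = 0.05: z_α = 1.645.
Power = Φ(δ − 1.645) = Φ(1.026) = 0.8477.

Power ≈ 0.848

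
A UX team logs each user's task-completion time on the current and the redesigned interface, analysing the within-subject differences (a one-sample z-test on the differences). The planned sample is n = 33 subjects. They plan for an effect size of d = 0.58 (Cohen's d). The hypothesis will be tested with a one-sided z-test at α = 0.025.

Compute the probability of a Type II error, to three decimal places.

β ≈ 0.085

Noncentrality parameter: δ = d·√n = 0.58 × √33 = 3.3318
One-sided α = 0.025 → critical value z_{0.025} = 1.960.
Power = Φ(δ − 1.960) = Φ(1.372) = 0.9149.
Type II error: β = 1 − power = 1 − 0.9149 = 0.0851.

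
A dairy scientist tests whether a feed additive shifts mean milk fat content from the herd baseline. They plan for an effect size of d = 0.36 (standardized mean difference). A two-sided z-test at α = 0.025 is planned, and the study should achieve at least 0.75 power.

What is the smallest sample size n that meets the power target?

n = 66

For power 0.75 need Φ(δ − z_{0.0125}) = 0.75, so δ = z_{0.0125} + z_{0.25} = 2.241 + 0.674 = 2.916.
(For δ > 0 the lower-tail rejection region contributes negligibly to power, so the one-term inversion is standard.)
δ = d·√n ⇒ n = (δ/d)² = (2.916 / 0.36)² = 65.61.
Rounding up, n = 66.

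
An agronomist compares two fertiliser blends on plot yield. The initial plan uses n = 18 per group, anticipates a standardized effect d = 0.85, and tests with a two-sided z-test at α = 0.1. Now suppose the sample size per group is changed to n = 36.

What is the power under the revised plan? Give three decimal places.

With n = 36 per group: δ = d·√(n/2) = 0.85 × √(36/2) = 3.6062. Critical value z_{0.05} = 1.645.
Revised power = Φ(δ − 1.645) + Φ(−δ − 1.645) = Φ(1.961) + Φ(-5.251) = 0.9751 + 0.0000 = 0.9751.

Power ≈ 0.975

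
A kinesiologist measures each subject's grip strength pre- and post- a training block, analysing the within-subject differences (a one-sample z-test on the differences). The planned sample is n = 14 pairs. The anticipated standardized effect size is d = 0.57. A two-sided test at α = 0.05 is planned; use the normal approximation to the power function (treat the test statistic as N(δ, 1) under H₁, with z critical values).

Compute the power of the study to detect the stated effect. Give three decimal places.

Noncentrality parameter: δ = d·√n = 0.57 × √14 = 2.1327
Two-sided α = 0.05 → critical value z_{0.025} = 1.960.
Power = Φ(δ − 1.960) + Φ(−δ − 1.960) = Φ(0.173) + Φ(-4.093) = 0.5686 + 0.0000 = 0.5686.

Power ≈ 0.569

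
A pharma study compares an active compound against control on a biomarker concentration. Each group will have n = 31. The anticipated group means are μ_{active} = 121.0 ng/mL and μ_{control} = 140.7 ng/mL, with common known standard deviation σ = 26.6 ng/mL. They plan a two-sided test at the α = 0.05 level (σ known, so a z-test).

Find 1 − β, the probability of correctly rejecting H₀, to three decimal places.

Power ≈ 0.830

Standardized effect: d = |μ_{active} − μ_{control}| / σ = |121.0 − 140.7| / 26.6 = 0.7406
Noncentrality parameter: δ = d·√(n/2) = 0.7406 × √(31/2) = 2.9158
Critical value for a two-sided test at α = 0.05: z_{α/2} = 1.960.
Power = Φ(δ − 1.960) + Φ(−δ − 1.960) = Φ(0.956) + Φ(-4.876) = 0.8304 + 0.0000 = 0.8304.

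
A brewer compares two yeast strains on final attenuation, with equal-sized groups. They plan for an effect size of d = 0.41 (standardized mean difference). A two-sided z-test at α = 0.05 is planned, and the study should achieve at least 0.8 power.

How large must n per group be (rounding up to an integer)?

For power 0.8 need Φ(δ − z_{0.025}) = 0.8, so δ = z_{0.025} + z_{0.20} = 1.960 + 0.842 = 2.802.
(The Φ(−δ − z_{α/2}) term is vanishingly small for δ > 0 and is dropped in the standard sample-size formula.)
δ = d·√(n/2) ⇒ n = 2(δ/d)² = 2 × (2.802 / 0.41)² = 93.38.
Rounding up, n = 94 per group.

n = 94 per group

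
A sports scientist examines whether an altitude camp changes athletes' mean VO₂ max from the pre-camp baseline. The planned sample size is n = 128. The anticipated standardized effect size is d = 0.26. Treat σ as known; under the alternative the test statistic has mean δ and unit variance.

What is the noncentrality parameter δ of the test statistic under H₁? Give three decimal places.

δ = d·√n = 0.26 × √128 = 2.9416

δ ≈ 2.942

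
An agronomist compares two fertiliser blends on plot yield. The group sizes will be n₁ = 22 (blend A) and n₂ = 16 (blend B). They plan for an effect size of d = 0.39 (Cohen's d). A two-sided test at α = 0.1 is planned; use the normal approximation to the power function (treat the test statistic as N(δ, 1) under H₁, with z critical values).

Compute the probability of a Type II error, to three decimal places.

β ≈ 0.674

Noncentrality parameter: δ = d / √(1/n₁ + 1/n₂) = 0.39 / √(1/22 + 1/16) = 1.1870
Critical value for a two-sided test at α = 0.1: z_{α/2} = 1.645.
Power = Φ(δ − 1.645) + Φ(−δ − 1.645) = Φ(-0.458) + Φ(-2.832) = 0.3235 + 0.0023 = 0.3258.
Type II error: β = 1 − power = 1 − 0.3258 = 0.6742.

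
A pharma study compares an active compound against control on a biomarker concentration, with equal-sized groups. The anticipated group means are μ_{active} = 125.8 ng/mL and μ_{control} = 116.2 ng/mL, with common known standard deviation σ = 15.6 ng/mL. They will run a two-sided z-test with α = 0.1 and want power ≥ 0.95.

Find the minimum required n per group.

n = 58 per group

Standardized effect: d = |μ_{active} − μ_{control}| / σ = |125.8 − 116.2| / 15.6 = 0.6154
For power 0.95 need Φ(δ − z_{0.05}) = 0.95, so δ = z_{0.05} + z_{0.05} = 1.645 + 1.645 = 3.290.
(For δ > 0 the lower-tail rejection region contributes negligibly to power, so the one-term inversion is standard.)
δ = d·√(n/2) ⇒ n = 2(δ/d)² = 2 × (3.290 / 0.6154)² = 57.15.
Round up to the next whole unit.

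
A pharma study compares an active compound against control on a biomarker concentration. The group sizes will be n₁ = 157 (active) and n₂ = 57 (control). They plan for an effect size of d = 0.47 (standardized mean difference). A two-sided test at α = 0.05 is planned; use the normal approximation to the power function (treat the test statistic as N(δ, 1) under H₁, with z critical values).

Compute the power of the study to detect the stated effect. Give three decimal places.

Noncentrality parameter: δ = d / √(1/n₁ + 1/n₂) = 0.47 / √(1/157 + 1/57) = 3.0393
Critical value for a two-sided test at α = 0.05: z_{α/2} = 1.960.
Power = Φ(δ − 1.960) + Φ(−δ − 1.960) = Φ(1.079) + Φ(-4.999) = 0.8598 + 0.0000 = 0.8598.

Power ≈ 0.860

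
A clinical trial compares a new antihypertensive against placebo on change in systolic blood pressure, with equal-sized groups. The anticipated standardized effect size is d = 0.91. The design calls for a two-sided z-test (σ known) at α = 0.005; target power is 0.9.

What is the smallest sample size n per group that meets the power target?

n = 41 per group

Set Φ(δ − 2.807) = 0.9; then δ − 2.807 = Φ⁻¹(0.9) = 1.282, giving δ = 4.089.
(For δ > 0 the lower-tail rejection region contributes negligibly to power, so the one-term inversion is standard.)
δ = d·√(n/2) ⇒ n = 2(δ/d)² = 2 × (4.089 / 0.91)² = 40.37.
Round up to the next whole unit.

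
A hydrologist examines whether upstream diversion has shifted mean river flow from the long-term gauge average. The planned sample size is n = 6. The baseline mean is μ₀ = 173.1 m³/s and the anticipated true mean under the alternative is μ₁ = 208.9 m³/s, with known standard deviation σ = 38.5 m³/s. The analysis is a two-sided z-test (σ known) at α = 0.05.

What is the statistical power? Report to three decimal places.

Power ≈ 0.625

Standardized effect: d = |μ₁ − μ₀| / σ = |208.9 − 173.1| / 38.5 = 0.9299
Noncentrality parameter: δ = d·√n = 0.9299 × √6 = 2.2777
Two-sided α = 0.05 → critical value z_{0.025} = 1.960.
Power = Φ(δ − 1.960) + Φ(−δ − 1.960) = Φ(0.318) + Φ(-4.238) = 0.6247 + 0.0000 = 0.6247.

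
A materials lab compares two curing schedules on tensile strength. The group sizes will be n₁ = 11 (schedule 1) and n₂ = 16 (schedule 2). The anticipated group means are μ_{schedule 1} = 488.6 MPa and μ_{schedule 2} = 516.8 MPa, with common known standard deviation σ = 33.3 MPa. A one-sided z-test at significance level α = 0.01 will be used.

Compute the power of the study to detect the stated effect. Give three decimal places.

Power ≈ 0.435

Standardized effect: d = |μ_{schedule 1} − μ_{schedule 2}| / σ = |488.6 − 516.8| / 33.3 = 0.8468
Noncentrality parameter: λ = d / √(1/n₁ + 1/n₂) = 0.8468 / √(1/11 + 1/16) = 2.1621
One-sided α = 0.01 → critical value z_{0.01} = 2.326.
Power = Φ(λ − 2.326) = Φ(-0.164) = 0.4348.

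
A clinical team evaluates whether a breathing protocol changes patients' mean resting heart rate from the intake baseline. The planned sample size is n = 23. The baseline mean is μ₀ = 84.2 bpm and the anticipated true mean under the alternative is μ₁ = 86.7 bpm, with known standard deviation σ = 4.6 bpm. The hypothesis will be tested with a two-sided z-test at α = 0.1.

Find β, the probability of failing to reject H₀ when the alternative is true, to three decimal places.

Standardized effect: d = |μ₁ − μ₀| / σ = |86.7 − 84.2| / 4.6 = 0.5435
Noncentrality parameter: δ = d·√n = 0.5435 × √23 = 2.6064
Two-sided α = 0.1 → critical value z_{0.05} = 1.645.
Power = Φ(δ − 1.645) + Φ(−δ − 1.645) = Φ(0.962) + Φ(-4.251) = 0.8319 + 0.0000 = 0.8319.
Type II error: β = 1 − power = 1 − 0.8319 = 0.1681.

β ≈ 0.168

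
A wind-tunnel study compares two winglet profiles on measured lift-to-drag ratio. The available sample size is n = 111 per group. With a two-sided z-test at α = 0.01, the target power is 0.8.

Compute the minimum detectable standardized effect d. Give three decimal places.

Required noncentrality: δ = z_{0.005} + z_{0.20} = 2.576 + 0.842 = 3.417.
(The second rejection-region term Φ(−δ − z_{α/2}) is negligible and dropped.)
δ = d·√(n/2) ⇒ d = δ/√(n/2) = 3.417/√(111/2) = 0.4587.

d ≈ 0.459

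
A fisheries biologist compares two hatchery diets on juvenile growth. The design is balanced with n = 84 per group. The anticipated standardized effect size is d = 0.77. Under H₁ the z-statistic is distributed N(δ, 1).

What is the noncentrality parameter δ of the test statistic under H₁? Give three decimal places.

δ ≈ 4.990

δ = d·√(n/2) = 0.77 × √(84/2) = 4.9902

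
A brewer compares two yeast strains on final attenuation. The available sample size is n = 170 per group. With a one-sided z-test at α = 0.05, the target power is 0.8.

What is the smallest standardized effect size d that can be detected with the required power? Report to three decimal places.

Need Φ(δ − 1.645) = 0.8, so δ = 1.645 + 0.842 = 2.486.
δ = d·√(n/2) ⇒ d = δ/√(n/2) = 2.486/√(170/2) = 0.2697.

d ≈ 0.270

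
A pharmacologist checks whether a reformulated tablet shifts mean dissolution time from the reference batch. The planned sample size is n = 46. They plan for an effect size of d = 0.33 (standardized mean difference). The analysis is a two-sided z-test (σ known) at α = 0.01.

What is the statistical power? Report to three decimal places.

Noncentrality parameter: δ = d·√n = 0.33 × √46 = 2.2382
Critical value for a two-sided test at α = 0.01: z_{α/2} = 2.576.
Power = Φ(δ − 2.576) + Φ(−δ − 2.576) = Φ(-0.338) + Φ(-4.814) = 0.3678 + 0.0000 = 0.3678.

Power ≈ 0.368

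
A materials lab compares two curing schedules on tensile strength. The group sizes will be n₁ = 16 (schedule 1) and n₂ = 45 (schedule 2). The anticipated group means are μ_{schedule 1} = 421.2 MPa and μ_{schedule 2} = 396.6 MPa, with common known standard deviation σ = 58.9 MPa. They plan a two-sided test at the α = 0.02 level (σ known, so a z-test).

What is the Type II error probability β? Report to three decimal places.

Standardized effect: d = |μ_{schedule 1} − μ_{schedule 2}| / σ = |421.2 − 396.6| / 58.9 = 0.4177
Noncentrality parameter: δ = d / √(1/n₁ + 1/n₂) = 0.4177 / √(1/16 + 1/45) = 1.4349
Two-sided α = 0.02 → critical value z_{0.01} = 2.326.
Power = Φ(δ − 2.326) + Φ(−δ − 2.326) = Φ(-0.891) + Φ(-3.761) = 0.1863 + 0.0001 = 0.1864.
Type II error: β = 1 − power = 1 − 0.1864 = 0.8136.

β ≈ 0.814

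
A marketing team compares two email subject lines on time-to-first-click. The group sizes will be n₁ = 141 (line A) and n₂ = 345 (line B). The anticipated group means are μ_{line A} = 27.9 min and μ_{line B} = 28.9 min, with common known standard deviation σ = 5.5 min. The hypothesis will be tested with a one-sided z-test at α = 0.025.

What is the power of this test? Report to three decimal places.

Standardized effect: d = |μ_{line A} − μ_{line B}| / σ = |27.9 − 28.9| / 5.5 = 0.1818
Noncentrality parameter: δ = d / √(1/n₁ + 1/n₂) = 0.1818 / √(1/141 + 1/345) = 1.8190
Critical value for a one-sided test at α = 0.025: z_α = 1.960.
Power = Φ(δ − 1.960) = Φ(-0.141) = 0.4440.

Power ≈ 0.444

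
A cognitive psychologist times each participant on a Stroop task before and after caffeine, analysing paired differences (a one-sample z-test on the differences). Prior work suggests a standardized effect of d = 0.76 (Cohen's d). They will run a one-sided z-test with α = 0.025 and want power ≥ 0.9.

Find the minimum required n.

Set Φ(δ − 1.960) = 0.9; then δ − 1.960 = Φ⁻¹(0.9) = 1.282, giving δ = 3.242.
δ = d·√n ⇒ n = (δ/d)² = (3.242 / 0.76)² = 18.19.
Round up to the next whole unit.

n = 19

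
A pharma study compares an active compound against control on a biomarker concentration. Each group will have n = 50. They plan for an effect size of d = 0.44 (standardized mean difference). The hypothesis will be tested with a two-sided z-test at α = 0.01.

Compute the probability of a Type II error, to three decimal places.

Noncentrality parameter: δ = d·√(n/2) = 0.44 × √(50/2) = 2.2000
Two-sided α = 0.01 → critical value z_{0.005} = 2.576.
Power = Φ(δ − 2.576) + Φ(−δ − 2.576) = Φ(-0.376) + Φ(-4.776) = 0.3535 + 0.0000 = 0.3535.
Type II error: β = 1 − power = 1 − 0.3535 = 0.6465.

β ≈ 0.646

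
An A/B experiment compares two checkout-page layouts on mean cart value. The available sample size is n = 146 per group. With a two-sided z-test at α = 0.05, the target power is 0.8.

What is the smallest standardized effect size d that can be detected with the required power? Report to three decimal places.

Need Φ(δ − 1.960) = 0.8, so δ = 1.960 + 0.842 = 2.802.
(Lower-tail contribution to power is negligible for δ > 0.)
δ = d·√(n/2) ⇒ d = δ/√(n/2) = 2.802/√(146/2) = 0.3279.

d ≈ 0.328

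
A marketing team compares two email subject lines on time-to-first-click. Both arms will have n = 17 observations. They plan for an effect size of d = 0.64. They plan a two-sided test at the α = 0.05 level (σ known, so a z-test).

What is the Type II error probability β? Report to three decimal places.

Noncentrality parameter: δ = d·√(n/2) = 0.64 × √(17/2) = 1.8659
Two-sided α = 0.05 → critical value z_{0.025} = 1.960.
Power = Φ(δ − 1.960) + Φ(−δ − 1.960) = Φ(-0.094) + Φ(-3.826) = 0.4625 + 0.0001 = 0.4626.
Type II error: β = 1 − power = 1 − 0.4626 = 0.5374.

β ≈ 0.537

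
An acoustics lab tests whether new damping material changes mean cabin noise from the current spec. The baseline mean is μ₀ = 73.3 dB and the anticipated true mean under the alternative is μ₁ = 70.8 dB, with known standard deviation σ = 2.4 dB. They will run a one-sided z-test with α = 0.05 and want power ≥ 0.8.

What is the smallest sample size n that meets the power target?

Standardized effect: d = |μ₁ − μ₀| / σ = |70.8 − 73.3| / 2.4 = 1.0417
Set Φ(δ − 1.645) = 0.8; then δ − 1.645 = Φ⁻¹(0.8) = 0.842, giving δ = 2.486.
δ = d·√n ⇒ n = (δ/d)² = (2.486 / 1.0417)² = 5.70.
Round up to the next whole unit.

n = 6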